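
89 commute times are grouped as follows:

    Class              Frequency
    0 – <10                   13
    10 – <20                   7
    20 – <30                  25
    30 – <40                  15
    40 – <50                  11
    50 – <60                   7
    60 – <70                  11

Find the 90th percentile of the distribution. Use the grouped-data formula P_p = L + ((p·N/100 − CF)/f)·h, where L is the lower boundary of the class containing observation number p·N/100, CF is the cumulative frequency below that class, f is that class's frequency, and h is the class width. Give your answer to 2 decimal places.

N = 89; target position k = 90/100 · 89 = 80.1.
Cumulative frequencies: 13, 20, 45, 60, 71, 78, 89.
Observation 80.1 falls in the class 60 – <70.
L = 60, CF = 78, f = 11, h = 10.
P90 = 60 + ((80.1 − 78)/11)·10 = 60 + 1.90909 = 61.9091.

61.91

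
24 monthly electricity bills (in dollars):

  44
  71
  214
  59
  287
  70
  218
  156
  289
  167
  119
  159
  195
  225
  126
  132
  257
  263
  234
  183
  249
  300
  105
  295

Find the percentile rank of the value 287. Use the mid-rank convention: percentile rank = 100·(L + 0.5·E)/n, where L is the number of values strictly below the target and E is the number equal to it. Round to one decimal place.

85.4

Sorted: 44, 59, 70, 71, 105, 119, 126, 132, 156, 159, 167, 183, 195, 214, 218, 225, 234, 249, 257, 263, 287, 289, 295, 300.
Count below 287: L = 20; count equal: E = 1; n = 24.
Percentile rank = 100·(20 + 0.5·1)/24 = 100·20.5/24 = 85.42.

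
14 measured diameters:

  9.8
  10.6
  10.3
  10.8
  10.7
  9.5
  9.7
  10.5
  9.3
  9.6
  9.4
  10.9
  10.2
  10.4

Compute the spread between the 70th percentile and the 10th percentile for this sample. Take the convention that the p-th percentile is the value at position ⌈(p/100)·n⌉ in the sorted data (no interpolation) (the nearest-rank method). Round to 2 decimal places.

1.10

Sorted: 9.3, 9.4, 9.5, 9.6, 9.7, 9.8, 10.2, 10.3, 10.4, 10.5, 10.6, 10.7, 10.8, 10.9.
n = 14.
P10: rank ⌈10/100·14⌉ = 2 → 9.4.
P70: rank ⌈70/100·14⌉ = 10 → 10.5.
Difference: 10.5 − 9.4 = 1.1.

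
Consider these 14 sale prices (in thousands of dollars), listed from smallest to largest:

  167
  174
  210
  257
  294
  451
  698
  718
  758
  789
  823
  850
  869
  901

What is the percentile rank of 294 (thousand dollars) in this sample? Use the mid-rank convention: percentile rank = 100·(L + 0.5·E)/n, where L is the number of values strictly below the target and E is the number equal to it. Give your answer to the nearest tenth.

Count below 294: L = 4; count equal: E = 1; n = 14.
Percentile rank = 100·(4 + 0.5·1)/14 = 100·4.5/14 = 32.14.

32.1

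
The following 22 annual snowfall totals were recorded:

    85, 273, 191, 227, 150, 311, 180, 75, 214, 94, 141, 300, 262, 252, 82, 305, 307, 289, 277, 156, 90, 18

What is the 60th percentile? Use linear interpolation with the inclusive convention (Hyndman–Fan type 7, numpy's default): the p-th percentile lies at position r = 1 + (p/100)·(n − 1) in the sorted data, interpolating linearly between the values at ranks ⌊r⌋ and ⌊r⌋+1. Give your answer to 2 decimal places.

Sorted: 18, 75, 82, 85, 90, 94, 141, 150, 156, 180, 191, 214, 227, 252, 262, 273, 277, 289, 300, 305, 307, 311.
n = 22.
r = 1 + (60/100)·(22 − 1) = 1 + 12.6 = 13.6.
Rank 13 is 227 and rank 14 is 252.
Interpolate: 227 + 0.6·(252 − 227) = 227 + 0.6·25 = 242.

242.00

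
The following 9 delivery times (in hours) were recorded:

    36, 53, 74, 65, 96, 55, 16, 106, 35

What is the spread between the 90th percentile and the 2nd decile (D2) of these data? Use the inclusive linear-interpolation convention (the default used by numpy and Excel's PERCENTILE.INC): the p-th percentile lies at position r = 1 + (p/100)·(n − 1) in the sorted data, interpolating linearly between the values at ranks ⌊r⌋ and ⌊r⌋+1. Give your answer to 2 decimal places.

62.40

Sorted: 16, 35, 36, 53, 55, 65, 74, 96, 106.
n = 9.
P20: r = 2.6; ranks 2–3 are 35, 36; interpolating gives 35.6.
P90: r = 8.2; ranks 8–9 are 96, 106; interpolating gives 98.
Difference: 98 − 35.6 = 62.4.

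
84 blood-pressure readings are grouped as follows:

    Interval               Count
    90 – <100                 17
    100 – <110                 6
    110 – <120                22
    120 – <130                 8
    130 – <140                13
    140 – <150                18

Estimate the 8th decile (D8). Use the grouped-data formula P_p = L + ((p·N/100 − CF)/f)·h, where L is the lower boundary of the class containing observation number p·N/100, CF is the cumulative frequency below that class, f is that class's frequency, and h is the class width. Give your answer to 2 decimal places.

140.67

N = 84; target position k = 80/100 · 84 = 67.2.
Cumulative frequencies: 17, 23, 45, 53, 66, 84.
Observation 67.2 falls in the class 140 – <150.
L = 140, CF = 66, f = 18, h = 10.
P80 = 140 + ((67.2 − 66)/18)·10 = 140 + 0.666667 = 140.667.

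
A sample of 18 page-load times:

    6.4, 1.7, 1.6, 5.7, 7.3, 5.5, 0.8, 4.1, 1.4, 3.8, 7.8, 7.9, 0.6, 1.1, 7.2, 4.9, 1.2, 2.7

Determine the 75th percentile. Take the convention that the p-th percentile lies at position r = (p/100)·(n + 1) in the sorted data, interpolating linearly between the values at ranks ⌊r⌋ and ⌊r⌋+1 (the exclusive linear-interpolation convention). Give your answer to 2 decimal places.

Sorted: 0.6, 0.8, 1.1, 1.2, 1.4, 1.6, 1.7, 2.7, 3.8, 4.1, 4.9, 5.5, 5.7, 6.4, 7.2, 7.3, 7.8, 7.9.
n = 18.
r = (75/100)·(18 + 1) = 14.25.
Rank 14 is 6.4 and rank 15 is 7.2.
Interpolate: 6.4 + 0.25·(7.2 − 6.4) = 6.4 + 0.25·0.8 = 6.6.

6.60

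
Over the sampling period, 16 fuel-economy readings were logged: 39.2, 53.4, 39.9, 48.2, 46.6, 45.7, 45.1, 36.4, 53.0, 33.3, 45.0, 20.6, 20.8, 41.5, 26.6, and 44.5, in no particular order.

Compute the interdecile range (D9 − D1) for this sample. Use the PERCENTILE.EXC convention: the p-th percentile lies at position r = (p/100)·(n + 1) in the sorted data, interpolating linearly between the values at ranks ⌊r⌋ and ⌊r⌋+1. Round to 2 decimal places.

32.38

Sorted: 20.6, 20.8, 26.6, 33.3, 36.4, 39.2, 39.9, 41.5, 44.5, 45.0, 45.1, 45.7, 46.6, 48.2, 53.0, 53.4.
n = 16.
P10: r = 1.7; ranks 1–2 are 20.6, 20.8; interpolating gives 20.74.
P90: r = 15.3; ranks 15–16 are 53.0, 53.4; interpolating gives 53.12.
Difference: 53.12 − 20.74 = 32.38.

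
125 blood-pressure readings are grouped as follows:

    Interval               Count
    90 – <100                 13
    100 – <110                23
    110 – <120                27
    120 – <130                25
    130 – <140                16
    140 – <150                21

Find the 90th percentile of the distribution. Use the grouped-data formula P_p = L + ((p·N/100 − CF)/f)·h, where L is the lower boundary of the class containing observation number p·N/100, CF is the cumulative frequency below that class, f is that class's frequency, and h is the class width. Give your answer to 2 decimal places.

N = 125; target position k = 90/100 · 125 = 112.5.
Cumulative frequencies: 13, 36, 63, 88, 104, 125.
Observation 112.5 falls in the class 140 – <150.
L = 140, CF = 104, f = 21, h = 10.
P90 = 140 + ((112.5 − 104)/21)·10 = 140 + 4.04762 = 144.048.

144.05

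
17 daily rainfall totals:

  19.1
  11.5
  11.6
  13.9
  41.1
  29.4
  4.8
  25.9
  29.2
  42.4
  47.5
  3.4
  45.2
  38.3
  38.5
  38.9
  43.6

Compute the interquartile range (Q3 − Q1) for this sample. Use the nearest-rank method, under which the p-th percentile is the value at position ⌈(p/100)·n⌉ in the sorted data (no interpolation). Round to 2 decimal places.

Sorted: 3.4, 4.8, 11.5, 11.6, 13.9, 19.1, 25.9, 29.2, 29.4, 38.3, 38.5, 38.9, 41.1, 42.4, 43.6, 45.2, 47.5.
n = 17.
P25: rank ⌈25/100·17⌉ = 5 → 13.9.
P75: rank ⌈75/100·17⌉ = 13 → 41.1.
Difference: 41.1 − 13.9 = 27.2.

27.20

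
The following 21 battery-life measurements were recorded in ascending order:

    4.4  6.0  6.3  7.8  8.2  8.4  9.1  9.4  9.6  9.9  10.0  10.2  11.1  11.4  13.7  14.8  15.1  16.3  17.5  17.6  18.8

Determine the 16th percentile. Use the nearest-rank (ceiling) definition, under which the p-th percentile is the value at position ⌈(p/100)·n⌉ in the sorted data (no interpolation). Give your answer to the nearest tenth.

7.8

n = 21.
Position = ⌈16/100 · 21⌉ = ⌈3.36⌉ = 4.
The value at rank 4 is 7.8.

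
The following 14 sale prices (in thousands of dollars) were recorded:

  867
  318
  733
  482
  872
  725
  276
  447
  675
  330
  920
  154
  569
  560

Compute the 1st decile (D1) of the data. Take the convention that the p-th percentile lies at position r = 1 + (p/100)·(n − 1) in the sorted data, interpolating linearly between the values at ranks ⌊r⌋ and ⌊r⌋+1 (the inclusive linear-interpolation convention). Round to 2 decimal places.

288.60

Sorted: 154, 276, 318, 330, 447, 482, 560, 569, 675, 725, 733, 867, 872, 920.
n = 14.
r = 1 + (10/100)·(14 − 1) = 1 + 1.3 = 2.3.
Rank 2 is 276 and rank 3 is 318.
Interpolate: 276 + 0.3·(318 − 276) = 276 + 0.3·42 = 288.6.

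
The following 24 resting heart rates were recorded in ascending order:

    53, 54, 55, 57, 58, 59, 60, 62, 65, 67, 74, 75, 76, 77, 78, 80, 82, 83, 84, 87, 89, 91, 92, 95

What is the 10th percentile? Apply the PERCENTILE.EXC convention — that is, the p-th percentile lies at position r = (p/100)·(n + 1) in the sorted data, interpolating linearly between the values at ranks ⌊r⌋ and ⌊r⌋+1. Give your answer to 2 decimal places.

n = 24.
r = (10/100)·(24 + 1) = 2.5.
Rank 2 is 54 and rank 3 is 55.
Interpolate: 54 + 0.5·(55 − 54) = 54 + 0.5·1 = 54.5.

54.50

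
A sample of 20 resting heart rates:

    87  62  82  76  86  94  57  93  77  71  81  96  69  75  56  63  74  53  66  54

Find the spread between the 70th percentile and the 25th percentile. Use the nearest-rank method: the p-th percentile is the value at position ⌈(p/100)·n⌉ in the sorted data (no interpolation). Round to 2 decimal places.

Sorted: 53, 54, 56, 57, 62, 63, 66, 69, 71, 74, 75, 76, 77, 81, 82, 86, 87, 93, 94, 96.
n = 20.
P25: rank ⌈25/100·20⌉ = 5 → 62.
P70: rank ⌈70/100·20⌉ = 14 → 81.
Difference: 81 − 62 = 19.

19.00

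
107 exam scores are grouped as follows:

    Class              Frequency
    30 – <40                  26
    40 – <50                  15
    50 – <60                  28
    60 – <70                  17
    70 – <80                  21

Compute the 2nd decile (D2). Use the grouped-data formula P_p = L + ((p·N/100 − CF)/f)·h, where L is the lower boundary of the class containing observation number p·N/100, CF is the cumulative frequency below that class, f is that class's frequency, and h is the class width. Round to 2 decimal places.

38.23

N = 107; target position k = 20/100 · 107 = 21.4.
Cumulative frequencies: 26, 41, 69, 86, 107.
Observation 21.4 falls in the class 30 – <40.
L = 30, CF = 0, f = 26, h = 10.
P20 = 30 + ((21.4 − 0)/26)·10 = 30 + 8.23077 = 38.2308.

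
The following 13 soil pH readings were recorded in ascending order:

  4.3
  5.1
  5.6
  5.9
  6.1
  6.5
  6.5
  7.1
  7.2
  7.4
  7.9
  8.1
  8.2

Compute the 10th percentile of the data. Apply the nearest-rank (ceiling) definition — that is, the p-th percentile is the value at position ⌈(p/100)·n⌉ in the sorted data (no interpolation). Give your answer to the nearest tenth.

n = 13.
Position = ⌈10/100 · 13⌉ = ⌈1.3⌉ = 2.
The value at rank 2 is 5.1.

5.1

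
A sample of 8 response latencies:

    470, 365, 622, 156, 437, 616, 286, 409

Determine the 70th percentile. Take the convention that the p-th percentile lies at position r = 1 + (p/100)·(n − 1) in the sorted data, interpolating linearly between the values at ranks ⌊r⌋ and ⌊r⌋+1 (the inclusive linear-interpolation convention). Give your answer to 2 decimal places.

466.70

Sorted: 156, 286, 365, 409, 437, 470, 616, 622.
n = 8.
r = 1 + (70/100)·(8 − 1) = 1 + 4.9 = 5.9.
Rank 5 is 437 and rank 6 is 470.
Interpolate: 437 + 0.9·(470 − 437) = 437 + 0.9·33 = 466.7.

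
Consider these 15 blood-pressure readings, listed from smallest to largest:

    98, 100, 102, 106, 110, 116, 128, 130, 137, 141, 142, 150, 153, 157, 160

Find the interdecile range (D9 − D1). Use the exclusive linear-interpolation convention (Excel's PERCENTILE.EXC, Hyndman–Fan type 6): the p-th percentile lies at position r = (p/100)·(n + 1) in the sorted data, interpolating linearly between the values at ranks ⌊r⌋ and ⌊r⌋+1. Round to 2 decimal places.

n = 15.
P10: r = 1.6; ranks 1–2 are 98, 100; interpolating gives 99.2.
P90: r = 14.4; ranks 14–15 are 157, 160; interpolating gives 158.2.
Difference: 158.2 − 99.2 = 59.

59.00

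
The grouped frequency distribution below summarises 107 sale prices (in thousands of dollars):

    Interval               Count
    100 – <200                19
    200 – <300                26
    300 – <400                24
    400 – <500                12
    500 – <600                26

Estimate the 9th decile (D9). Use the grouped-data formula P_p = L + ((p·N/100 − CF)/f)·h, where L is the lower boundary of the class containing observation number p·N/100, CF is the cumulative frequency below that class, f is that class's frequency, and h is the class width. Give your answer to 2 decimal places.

558.85

N = 107; target position k = 90/100 · 107 = 96.3.
Cumulative frequencies: 19, 45, 69, 81, 107.
Observation 96.3 falls in the class 500 – <600.
L = 500, CF = 81, f = 26, h = 100.
P90 = 500 + ((96.3 − 81)/26)·100 = 500 + 58.8462 = 558.846.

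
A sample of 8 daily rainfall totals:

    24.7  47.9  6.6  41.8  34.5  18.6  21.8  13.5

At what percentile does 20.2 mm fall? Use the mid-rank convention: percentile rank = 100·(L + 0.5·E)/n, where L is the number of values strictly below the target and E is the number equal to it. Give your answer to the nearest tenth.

37.5

Sorted: 6.6, 13.5, 18.6, 21.8, 24.7, 34.5, 41.8, 47.9.
Count below 20.2: L = 3; count equal: E = 0; n = 8.
Percentile rank = 100·(3 + 0.5·0)/8 = 100·3/8 = 37.5.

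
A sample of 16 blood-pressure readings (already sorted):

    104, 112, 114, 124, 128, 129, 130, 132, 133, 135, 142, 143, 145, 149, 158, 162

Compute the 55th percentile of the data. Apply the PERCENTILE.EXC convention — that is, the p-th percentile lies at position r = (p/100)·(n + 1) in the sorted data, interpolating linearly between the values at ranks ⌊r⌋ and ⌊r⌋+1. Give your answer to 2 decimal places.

n = 16.
r = (55/100)·(16 + 1) = 9.35.
Rank 9 is 133 and rank 10 is 135.
Interpolate: 133 + 0.35·(135 − 133) = 133 + 0.35·2 = 133.7.

133.70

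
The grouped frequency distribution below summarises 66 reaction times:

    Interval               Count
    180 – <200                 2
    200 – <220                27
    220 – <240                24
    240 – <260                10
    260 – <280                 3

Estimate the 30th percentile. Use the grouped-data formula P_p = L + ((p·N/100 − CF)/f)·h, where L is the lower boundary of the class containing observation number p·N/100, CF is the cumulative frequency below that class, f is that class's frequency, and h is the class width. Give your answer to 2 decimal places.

N = 66; target position k = 30/100 · 66 = 19.8.
Cumulative frequencies: 2, 29, 53, 63, 66.
Observation 19.8 falls in the class 200 – <220.
L = 200, CF = 2, f = 27, h = 20.
P30 = 200 + ((19.8 − 2)/27)·20 = 200 + 13.1852 = 213.185.

213.19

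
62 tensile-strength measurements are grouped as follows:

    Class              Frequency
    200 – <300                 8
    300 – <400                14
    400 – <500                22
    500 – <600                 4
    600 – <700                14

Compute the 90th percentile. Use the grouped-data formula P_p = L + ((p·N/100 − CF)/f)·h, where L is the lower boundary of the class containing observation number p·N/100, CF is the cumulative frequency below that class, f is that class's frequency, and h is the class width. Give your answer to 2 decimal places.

N = 62; target position k = 90/100 · 62 = 55.8.
Cumulative frequencies: 8, 22, 44, 48, 62.
Observation 55.8 falls in the class 600 – <700.
L = 600, CF = 48, f = 14, h = 100.
P90 = 600 + ((55.8 − 48)/14)·100 = 600 + 55.7143 = 655.714.

655.71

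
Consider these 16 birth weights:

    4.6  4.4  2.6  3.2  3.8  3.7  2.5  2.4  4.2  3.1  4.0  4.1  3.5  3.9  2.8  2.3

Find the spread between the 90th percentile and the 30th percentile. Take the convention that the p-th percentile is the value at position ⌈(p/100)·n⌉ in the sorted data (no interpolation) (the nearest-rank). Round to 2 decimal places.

1.60

Sorted: 2.3, 2.4, 2.5, 2.6, 2.8, 3.1, 3.2, 3.5, 3.7, 3.8, 3.9, 4.0, 4.1, 4.2, 4.4, 4.6.
n = 16.
P30: rank ⌈30/100·16⌉ = 5 → 2.8.
P90: rank ⌈90/100·16⌉ = 15 → 4.4.
Difference: 4.4 − 2.8 = 1.6.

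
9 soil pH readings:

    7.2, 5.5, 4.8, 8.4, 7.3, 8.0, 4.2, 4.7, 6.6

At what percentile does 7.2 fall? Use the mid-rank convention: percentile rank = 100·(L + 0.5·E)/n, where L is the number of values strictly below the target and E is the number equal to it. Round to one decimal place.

Sorted: 4.2, 4.7, 4.8, 5.5, 6.6, 7.2, 7.3, 8.0, 8.4.
Count below 7.2: L = 5; count equal: E = 1; n = 9.
Percentile rank = 100·(5 + 0.5·1)/9 = 100·5.5/9 = 61.11.

61.1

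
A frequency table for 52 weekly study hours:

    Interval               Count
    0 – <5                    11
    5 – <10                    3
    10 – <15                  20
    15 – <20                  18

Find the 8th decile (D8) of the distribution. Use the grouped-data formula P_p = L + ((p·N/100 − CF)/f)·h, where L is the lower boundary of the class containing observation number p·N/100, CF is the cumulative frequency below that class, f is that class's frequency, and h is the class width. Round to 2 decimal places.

17.11

N = 52; target position k = 80/100 · 52 = 41.6.
Cumulative frequencies: 11, 14, 34, 52.
Observation 41.6 falls in the class 15 – <20.
L = 15, CF = 34, f = 18, h = 5.
P80 = 15 + ((41.6 − 34)/18)·5 = 15 + 2.11111 = 17.1111.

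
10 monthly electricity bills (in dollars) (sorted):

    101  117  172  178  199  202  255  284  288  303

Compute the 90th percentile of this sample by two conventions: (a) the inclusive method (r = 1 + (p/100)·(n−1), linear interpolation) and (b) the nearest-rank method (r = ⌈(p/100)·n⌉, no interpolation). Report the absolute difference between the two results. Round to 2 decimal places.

n = 10.
(a) r = 9.1; between ranks 9 (288) and 10 (303): 289.5.
(b) the nearest-rank method: rank 9 → 288.
|289.5 − 288| = 1.5.

1.50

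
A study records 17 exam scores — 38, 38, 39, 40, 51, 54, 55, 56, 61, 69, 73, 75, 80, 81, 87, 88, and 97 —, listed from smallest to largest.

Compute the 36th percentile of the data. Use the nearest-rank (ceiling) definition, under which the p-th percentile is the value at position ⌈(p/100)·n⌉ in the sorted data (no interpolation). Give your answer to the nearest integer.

55

n = 17.
Position = ⌈36/100 · 17⌉ = ⌈6.12⌉ = 7.
The value at rank 7 is 55.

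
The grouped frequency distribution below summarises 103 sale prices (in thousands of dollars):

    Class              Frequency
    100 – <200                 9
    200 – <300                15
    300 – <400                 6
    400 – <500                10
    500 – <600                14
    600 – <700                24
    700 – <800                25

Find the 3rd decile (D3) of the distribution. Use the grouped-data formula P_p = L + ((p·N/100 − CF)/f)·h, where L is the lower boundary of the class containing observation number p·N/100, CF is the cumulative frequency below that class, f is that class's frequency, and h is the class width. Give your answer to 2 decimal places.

N = 103; target position k = 30/100 · 103 = 30.9.
Cumulative frequencies: 9, 24, 30, 40, 54, 78, 103.
Observation 30.9 falls in the class 400 – <500.
L = 400, CF = 30, f = 10, h = 100.
P30 = 400 + ((30.9 − 30)/10)·100 = 400 + 9 = 409.

409.00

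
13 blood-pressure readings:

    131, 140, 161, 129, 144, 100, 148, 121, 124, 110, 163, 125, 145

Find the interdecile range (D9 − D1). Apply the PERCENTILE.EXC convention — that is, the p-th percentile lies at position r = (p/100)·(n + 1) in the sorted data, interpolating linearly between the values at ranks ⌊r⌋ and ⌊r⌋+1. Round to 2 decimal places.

58.20

Sorted: 100, 110, 121, 124, 125, 129, 131, 140, 144, 145, 148, 161, 163.
n = 13.
P10: r = 1.4; ranks 1–2 are 100, 110; interpolating gives 104.
P90: r = 12.6; ranks 12–13 are 161, 163; interpolating gives 162.2.
Difference: 162.2 − 104 = 58.2.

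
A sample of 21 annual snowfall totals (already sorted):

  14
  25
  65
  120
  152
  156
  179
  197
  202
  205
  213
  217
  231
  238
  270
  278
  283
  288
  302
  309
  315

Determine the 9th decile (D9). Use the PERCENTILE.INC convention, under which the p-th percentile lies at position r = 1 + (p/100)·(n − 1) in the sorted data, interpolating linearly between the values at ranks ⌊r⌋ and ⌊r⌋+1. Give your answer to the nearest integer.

n = 21.
r = 1 + (90/100)·(21 − 1) = 1 + 18 = 19.
r is an integer, so P90 is the value at rank 19: 302.

302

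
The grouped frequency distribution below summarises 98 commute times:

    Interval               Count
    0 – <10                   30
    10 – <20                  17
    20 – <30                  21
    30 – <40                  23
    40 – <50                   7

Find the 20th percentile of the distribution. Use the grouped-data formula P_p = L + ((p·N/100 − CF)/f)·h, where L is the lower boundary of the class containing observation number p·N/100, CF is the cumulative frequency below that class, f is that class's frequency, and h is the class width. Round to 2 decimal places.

6.53

N = 98; target position k = 20/100 · 98 = 19.6.
Cumulative frequencies: 30, 47, 68, 91, 98.
Observation 19.6 falls in the class 0 – <10.
L = 0, CF = 0, f = 30, h = 10.
P20 = 0 + ((19.6 − 0)/30)·10 = 0 + 6.53333 = 6.53333.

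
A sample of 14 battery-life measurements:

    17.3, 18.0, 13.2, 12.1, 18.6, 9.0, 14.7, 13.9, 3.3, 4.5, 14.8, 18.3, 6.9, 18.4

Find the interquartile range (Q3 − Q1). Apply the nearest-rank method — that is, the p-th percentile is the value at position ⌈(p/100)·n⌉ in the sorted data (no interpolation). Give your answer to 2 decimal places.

9.00

Sorted: 3.3, 4.5, 6.9, 9.0, 12.1, 13.2, 13.9, 14.7, 14.8, 17.3, 18.0, 18.3, 18.4, 18.6.
n = 14.
P25: rank ⌈25/100·14⌉ = 4 → 9.
P75: rank ⌈75/100·14⌉ = 11 → 18.
Difference: 18 − 9 = 9.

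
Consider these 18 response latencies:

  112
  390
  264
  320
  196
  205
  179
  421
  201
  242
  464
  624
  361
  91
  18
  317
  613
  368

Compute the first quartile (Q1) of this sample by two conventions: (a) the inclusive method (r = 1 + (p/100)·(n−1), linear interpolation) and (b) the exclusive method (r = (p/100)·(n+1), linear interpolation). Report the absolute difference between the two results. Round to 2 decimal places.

Sorted: 18, 91, 112, 179, 196, 201, 205, 242, 264, 317, 320, 361, 368, 390, 421, 464, 613, 624.
n = 18.
(a) r = 5.25; between ranks 5 (196) and 6 (201): 197.25.
(b) r = 4.75; between ranks 4 (179) and 5 (196): 191.75.
|197.25 − 191.75| = 5.5.

5.50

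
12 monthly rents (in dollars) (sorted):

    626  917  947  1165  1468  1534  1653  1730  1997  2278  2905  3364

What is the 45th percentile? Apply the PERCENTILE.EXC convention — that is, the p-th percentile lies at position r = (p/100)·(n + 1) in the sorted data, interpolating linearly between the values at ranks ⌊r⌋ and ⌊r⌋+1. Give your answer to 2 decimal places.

n = 12.
r = (45/100)·(12 + 1) = 5.85.
Rank 5 is 1468 and rank 6 is 1534.
Interpolate: 1468 + 0.85·(1534 − 1468) = 1468 + 0.85·66 = 1524.1.

1524.10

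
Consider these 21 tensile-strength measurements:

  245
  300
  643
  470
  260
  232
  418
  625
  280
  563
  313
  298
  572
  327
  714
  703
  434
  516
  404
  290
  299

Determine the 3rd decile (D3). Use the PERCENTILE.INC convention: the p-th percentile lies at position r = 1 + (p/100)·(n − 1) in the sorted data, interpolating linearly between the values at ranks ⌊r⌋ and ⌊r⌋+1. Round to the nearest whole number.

Sorted: 232, 245, 260, 280, 290, 298, 299, 300, 313, 327, 404, 418, 434, 470, 516, 563, 572, 625, 643, 703, 714.
n = 21.
r = 1 + (30/100)·(21 − 1) = 1 + 6 = 7.
r is an integer, so P30 is the value at rank 7: 299.

299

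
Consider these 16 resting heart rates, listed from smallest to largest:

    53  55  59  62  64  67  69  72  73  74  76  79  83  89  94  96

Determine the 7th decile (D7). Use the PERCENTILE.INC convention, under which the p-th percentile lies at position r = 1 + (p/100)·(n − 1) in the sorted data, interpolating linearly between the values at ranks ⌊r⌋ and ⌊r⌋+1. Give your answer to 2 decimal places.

77.50

n = 16.
r = 1 + (70/100)·(16 − 1) = 1 + 10.5 = 11.5.
Rank 11 is 76 and rank 12 is 79.
Interpolate: 76 + 0.5·(79 − 76) = 76 + 0.5·3 = 77.5.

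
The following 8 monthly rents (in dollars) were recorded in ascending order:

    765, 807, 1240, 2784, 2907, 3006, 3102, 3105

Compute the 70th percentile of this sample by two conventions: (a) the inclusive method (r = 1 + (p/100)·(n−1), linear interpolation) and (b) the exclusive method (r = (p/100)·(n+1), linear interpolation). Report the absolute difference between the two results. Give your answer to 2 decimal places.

n = 8.
(a) r = 5.9; between ranks 5 (2907) and 6 (3006): 2996.1.
(b) r = 6.3; between ranks 6 (3006) and 7 (3102): 3034.8.
|2996.1 − 3034.8| = 38.7.

38.70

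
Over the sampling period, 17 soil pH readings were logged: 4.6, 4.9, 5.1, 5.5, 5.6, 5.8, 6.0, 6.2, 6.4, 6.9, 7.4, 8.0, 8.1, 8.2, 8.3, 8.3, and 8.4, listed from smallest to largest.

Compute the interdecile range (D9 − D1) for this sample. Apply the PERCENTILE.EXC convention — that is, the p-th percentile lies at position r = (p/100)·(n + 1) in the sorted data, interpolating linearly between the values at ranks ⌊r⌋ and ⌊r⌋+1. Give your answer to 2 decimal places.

3.48

n = 17.
P10: r = 1.8; ranks 1–2 are 4.6, 4.9; interpolating gives 4.84.
P90: r = 16.2; ranks 16–17 are 8.3, 8.4; interpolating gives 8.32.
Difference: 8.32 − 4.84 = 3.48.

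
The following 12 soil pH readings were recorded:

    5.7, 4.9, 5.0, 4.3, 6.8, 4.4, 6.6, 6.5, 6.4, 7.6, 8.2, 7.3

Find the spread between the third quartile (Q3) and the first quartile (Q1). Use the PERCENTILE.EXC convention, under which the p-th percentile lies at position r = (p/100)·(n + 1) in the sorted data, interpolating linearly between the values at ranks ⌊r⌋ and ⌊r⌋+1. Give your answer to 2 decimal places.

Sorted: 4.3, 4.4, 4.9, 5.0, 5.7, 6.4, 6.5, 6.6, 6.8, 7.3, 7.6, 8.2.
n = 12.
P25: r = 3.25; ranks 3–4 are 4.9, 5.0; interpolating gives 4.925.
P75: r = 9.75; ranks 9–10 are 6.8, 7.3; interpolating gives 7.175.
Difference: 7.175 − 4.925 = 2.25.

2.25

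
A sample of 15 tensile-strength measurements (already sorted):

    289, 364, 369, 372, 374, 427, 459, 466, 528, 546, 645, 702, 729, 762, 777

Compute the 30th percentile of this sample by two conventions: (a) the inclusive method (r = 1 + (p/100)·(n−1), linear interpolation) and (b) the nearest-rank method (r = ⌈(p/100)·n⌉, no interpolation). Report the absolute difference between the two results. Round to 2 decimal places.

n = 15.
(a) r = 5.2; between ranks 5 (374) and 6 (427): 384.6.
(b) the nearest-rank method: rank 5 → 374.
|384.6 − 374| = 10.6.

10.60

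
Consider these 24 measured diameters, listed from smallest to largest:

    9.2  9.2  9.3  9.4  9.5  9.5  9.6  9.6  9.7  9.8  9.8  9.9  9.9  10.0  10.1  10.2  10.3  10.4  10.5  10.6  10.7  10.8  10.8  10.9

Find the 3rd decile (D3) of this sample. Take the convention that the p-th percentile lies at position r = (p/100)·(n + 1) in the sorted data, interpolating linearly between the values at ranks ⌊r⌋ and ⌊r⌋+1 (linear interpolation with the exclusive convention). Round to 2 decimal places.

9.60

n = 24.
r = (30/100)·(24 + 1) = 7.5.
Rank 7 is 9.6 and rank 8 is 9.6.
Interpolate: 9.6 + 0.5·(9.6 − 9.6) = 9.6 + 0.5·0 = 9.6.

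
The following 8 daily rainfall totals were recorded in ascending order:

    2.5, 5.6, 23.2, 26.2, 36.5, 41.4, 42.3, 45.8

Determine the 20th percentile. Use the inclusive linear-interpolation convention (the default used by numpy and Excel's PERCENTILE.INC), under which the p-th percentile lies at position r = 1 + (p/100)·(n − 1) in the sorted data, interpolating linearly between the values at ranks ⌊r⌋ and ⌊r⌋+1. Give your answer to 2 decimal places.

12.64

n = 8.
r = 1 + (20/100)·(8 − 1) = 1 + 1.4 = 2.4.
Rank 2 is 5.6 and rank 3 is 23.2.
Interpolate: 5.6 + 0.4·(23.2 − 5.6) = 5.6 + 0.4·17.6 = 12.64.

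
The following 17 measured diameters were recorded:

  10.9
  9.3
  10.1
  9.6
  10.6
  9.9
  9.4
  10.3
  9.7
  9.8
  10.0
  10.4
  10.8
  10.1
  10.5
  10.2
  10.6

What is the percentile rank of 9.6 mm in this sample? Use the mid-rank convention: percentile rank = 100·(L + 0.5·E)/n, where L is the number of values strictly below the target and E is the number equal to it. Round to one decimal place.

14.7

Sorted: 9.3, 9.4, 9.6, 9.7, 9.8, 9.9, 10.0, 10.1, 10.1, 10.2, 10.3, 10.4, 10.5, 10.6, 10.6, 10.8, 10.9.
Count below 9.6: L = 2; count equal: E = 1; n = 17.
Percentile rank = 100·(2 + 0.5·1)/17 = 100·2.5/17 = 14.71.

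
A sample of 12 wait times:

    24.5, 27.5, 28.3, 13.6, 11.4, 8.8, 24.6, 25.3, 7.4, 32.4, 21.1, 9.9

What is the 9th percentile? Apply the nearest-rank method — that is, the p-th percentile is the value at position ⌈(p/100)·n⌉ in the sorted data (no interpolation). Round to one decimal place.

8.8

Sorted: 7.4, 8.8, 9.9, 11.4, 13.6, 21.1, 24.5, 24.6, 25.3, 27.5, 28.3, 32.4.
n = 12.
Position = ⌈9/100 · 12⌉ = ⌈1.08⌉ = 2.
The value at rank 2 is 8.8.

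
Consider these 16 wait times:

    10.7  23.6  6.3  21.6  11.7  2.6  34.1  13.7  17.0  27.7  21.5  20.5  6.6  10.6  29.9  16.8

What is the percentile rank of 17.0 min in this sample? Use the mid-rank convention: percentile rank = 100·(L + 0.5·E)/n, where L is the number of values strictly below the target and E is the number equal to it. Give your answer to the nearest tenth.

Sorted: 2.6, 6.3, 6.6, 10.6, 10.7, 11.7, 13.7, 16.8, 17.0, 20.5, 21.5, 21.6, 23.6, 27.7, 29.9, 34.1.
Count below 17.0: L = 8; count equal: E = 1; n = 16.
Percentile rank = 100·(8 + 0.5·1)/16 = 100·8.5/16 = 53.12.

53.1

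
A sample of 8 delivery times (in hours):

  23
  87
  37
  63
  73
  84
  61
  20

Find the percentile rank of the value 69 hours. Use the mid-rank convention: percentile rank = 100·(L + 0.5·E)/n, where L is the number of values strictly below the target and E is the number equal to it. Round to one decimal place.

62.5

Sorted: 20, 23, 37, 61, 63, 73, 84, 87.
Count below 69: L = 5; count equal: E = 0; n = 8.
Percentile rank = 100·(5 + 0.5·0)/8 = 100·5/8 = 62.5.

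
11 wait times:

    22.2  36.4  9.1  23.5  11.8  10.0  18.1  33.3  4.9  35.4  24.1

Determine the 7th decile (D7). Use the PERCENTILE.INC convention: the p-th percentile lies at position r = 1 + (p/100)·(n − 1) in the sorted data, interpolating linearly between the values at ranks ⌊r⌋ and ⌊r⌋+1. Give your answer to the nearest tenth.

24.1

Sorted: 4.9, 9.1, 10.0, 11.8, 18.1, 22.2, 23.5, 24.1, 33.3, 35.4, 36.4.
n = 11.
r = 1 + (70/100)·(11 − 1) = 1 + 7 = 8.
r is an integer, so P70 is the value at rank 8: 24.1.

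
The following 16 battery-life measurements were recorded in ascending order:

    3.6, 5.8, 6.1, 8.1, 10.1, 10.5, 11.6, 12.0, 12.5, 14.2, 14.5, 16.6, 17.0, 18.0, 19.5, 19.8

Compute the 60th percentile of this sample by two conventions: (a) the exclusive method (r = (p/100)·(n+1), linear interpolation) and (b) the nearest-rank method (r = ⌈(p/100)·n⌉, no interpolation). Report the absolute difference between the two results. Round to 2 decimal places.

0.06

n = 16.
(a) r = 10.2; between ranks 10 (14.2) and 11 (14.5): 14.26.
(b) the nearest-rank method: rank 10 → 14.2.
|14.26 − 14.2| = 0.06.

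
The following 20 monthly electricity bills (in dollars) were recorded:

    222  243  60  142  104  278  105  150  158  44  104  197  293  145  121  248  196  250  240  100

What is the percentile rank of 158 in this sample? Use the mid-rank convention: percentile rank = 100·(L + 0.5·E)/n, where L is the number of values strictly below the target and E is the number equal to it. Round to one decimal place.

52.5

Sorted: 44, 60, 100, 104, 104, 105, 121, 142, 145, 150, 158, 196, 197, 222, 240, 243, 248, 250, 278, 293.
Count below 158: L = 10; count equal: E = 1; n = 20.
Percentile rank = 100·(10 + 0.5·1)/20 = 100·10.5/20 = 52.5.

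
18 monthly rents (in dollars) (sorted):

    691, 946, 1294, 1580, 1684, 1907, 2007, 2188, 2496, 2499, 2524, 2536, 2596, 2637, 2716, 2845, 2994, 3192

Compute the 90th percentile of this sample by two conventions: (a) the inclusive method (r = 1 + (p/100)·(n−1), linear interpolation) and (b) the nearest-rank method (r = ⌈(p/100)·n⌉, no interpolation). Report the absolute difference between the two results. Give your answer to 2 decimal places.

n = 18.
(a) r = 16.3; between ranks 16 (2845) and 17 (2994): 2889.7.
(b) the nearest-rank method: rank 17 → 2994.
|2889.7 − 2994| = 104.3.

104.30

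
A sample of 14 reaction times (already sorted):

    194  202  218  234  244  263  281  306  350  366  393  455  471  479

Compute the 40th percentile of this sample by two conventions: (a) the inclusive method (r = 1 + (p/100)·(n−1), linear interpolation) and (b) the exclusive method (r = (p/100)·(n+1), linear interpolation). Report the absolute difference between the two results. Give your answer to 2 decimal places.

n = 14.
(a) r = 6.2; between ranks 6 (263) and 7 (281): 266.6.
(b) r = 6 → value at rank 6 = 263.
|266.6 − 263| = 3.6.

3.60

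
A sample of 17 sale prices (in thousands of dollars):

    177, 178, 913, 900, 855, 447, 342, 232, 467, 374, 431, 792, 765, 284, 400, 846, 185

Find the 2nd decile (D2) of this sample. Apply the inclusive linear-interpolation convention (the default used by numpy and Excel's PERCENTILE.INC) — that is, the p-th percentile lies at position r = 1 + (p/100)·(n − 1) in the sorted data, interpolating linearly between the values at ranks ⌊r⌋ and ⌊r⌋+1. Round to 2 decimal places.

242.40

Sorted: 177, 178, 185, 232, 284, 342, 374, 400, 431, 447, 467, 765, 792, 846, 855, 900, 913.
n = 17.
r = 1 + (20/100)·(17 − 1) = 1 + 3.2 = 4.2.
Rank 4 is 232 and rank 5 is 284.
Interpolate: 232 + 0.2·(284 − 232) = 232 + 0.2·52 = 242.4.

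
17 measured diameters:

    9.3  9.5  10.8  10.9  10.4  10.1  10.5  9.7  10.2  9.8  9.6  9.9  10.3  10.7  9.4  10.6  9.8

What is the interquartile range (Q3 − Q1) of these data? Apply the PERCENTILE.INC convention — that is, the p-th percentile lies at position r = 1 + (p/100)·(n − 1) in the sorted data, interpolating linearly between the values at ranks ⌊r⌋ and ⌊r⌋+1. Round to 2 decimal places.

0.80

Sorted: 9.3, 9.4, 9.5, 9.6, 9.7, 9.8, 9.8, 9.9, 10.1, 10.2, 10.3, 10.4, 10.5, 10.6, 10.7, 10.8, 10.9.
n = 17.
P25: r = 5 (integer) → 9.7.
P75: r = 13 (integer) → 10.5.
Difference: 10.5 − 9.7 = 0.8.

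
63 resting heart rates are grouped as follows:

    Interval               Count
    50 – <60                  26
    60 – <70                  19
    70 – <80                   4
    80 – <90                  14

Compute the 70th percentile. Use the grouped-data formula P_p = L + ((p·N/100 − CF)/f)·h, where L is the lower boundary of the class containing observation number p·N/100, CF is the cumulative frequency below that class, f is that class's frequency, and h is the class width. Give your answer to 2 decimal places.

N = 63; target position k = 70/100 · 63 = 44.1.
Cumulative frequencies: 26, 45, 49, 63.
Observation 44.1 falls in the class 60 – <70.
L = 60, CF = 26, f = 19, h = 10.
P70 = 60 + ((44.1 − 26)/19)·10 = 60 + 9.52632 = 69.5263.

69.53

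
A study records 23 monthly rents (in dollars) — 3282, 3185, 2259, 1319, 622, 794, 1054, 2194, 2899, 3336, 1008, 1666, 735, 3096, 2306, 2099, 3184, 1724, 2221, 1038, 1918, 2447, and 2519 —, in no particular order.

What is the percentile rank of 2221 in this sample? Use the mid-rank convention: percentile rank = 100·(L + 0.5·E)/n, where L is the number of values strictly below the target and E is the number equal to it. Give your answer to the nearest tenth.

54.3

Sorted: 622, 735, 794, 1008, 1038, 1054, 1319, 1666, 1724, 1918, 2099, 2194, 2221, 2259, 2306, 2447, 2519, 2899, 3096, 3184, 3185, 3282, 3336.
Count below 2221: L = 12; count equal: E = 1; n = 23.
Percentile rank = 100·(12 + 0.5·1)/23 = 100·12.5/23 = 54.35.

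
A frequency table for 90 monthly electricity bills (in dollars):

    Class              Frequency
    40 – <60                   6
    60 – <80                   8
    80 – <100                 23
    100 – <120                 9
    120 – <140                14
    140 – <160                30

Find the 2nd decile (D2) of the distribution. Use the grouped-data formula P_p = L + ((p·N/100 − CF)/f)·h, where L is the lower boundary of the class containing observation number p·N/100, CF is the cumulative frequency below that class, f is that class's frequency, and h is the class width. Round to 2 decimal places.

83.48

N = 90; target position k = 20/100 · 90 = 18.
Cumulative frequencies: 6, 14, 37, 46, 60, 90.
Observation 18 falls in the class 80 – <100.
L = 80, CF = 14, f = 23, h = 20.
P20 = 80 + ((18 − 14)/23)·20 = 80 + 3.47826 = 83.4783.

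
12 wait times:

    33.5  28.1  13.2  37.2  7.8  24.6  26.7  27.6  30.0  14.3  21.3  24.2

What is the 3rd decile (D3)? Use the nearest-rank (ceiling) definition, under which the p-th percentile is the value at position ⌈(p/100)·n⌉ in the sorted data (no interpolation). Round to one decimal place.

21.3

Sorted: 7.8, 13.2, 14.3, 21.3, 24.2, 24.6, 26.7, 27.6, 28.1, 30.0, 33.5, 37.2.
n = 12.
Position = ⌈30/100 · 12⌉ = ⌈3.6⌉ = 4.
The value at rank 4 is 21.3.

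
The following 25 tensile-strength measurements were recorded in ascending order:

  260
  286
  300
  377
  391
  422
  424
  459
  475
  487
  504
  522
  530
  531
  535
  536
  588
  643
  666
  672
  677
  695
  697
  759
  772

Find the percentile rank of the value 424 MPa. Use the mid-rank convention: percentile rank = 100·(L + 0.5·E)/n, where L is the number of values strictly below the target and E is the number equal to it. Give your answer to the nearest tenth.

Count below 424: L = 6; count equal: E = 1; n = 25.
Percentile rank = 100·(6 + 0.5·1)/25 = 100·6.5/25 = 26.

26.0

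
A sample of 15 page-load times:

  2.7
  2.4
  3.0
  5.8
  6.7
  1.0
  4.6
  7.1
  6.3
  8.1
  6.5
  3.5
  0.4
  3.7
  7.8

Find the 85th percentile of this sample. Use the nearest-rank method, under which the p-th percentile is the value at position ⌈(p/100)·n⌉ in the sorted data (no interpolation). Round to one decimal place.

7.1

Sorted: 0.4, 1.0, 2.4, 2.7, 3.0, 3.5, 3.7, 4.6, 5.8, 6.3, 6.5, 6.7, 7.1, 7.8, 8.1.
n = 15.
Position = ⌈85/100 · 15⌉ = ⌈12.75⌉ = 13.
The value at rank 13 is 7.1.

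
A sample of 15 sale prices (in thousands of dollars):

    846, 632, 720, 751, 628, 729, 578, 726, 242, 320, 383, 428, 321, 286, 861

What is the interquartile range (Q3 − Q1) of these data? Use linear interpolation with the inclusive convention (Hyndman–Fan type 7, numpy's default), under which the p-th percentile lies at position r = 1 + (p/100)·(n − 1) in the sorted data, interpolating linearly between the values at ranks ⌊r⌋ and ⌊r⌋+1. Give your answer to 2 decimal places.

375.50

Sorted: 242, 286, 320, 321, 383, 428, 578, 628, 632, 720, 726, 729, 751, 846, 861.
n = 15.
P25: r = 4.5; ranks 4–5 are 321, 383; interpolating gives 352.
P75: r = 11.5; ranks 11–12 are 726, 729; interpolating gives 727.5.
Difference: 727.5 − 352 = 375.5.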